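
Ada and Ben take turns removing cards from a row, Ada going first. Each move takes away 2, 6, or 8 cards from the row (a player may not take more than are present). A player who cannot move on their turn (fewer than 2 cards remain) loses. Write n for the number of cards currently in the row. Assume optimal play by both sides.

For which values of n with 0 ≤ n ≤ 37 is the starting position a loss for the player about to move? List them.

0, 1, 4, 5, 14, 15, 18, 19, 28, 29, 32, 33

Classify positions by backward induction: terminal positions (no move available) are L. From any other position, the mover wins iff some move reaches an L.
n=0: no move → L
n=1: no move → L
n=2: W (go to 0, an L position)
n=3: W (go to 1, an L position)
n=4: L (sole option 2(W) is W)
n=5: L (sole option 3(W) is W)
n=6: W (go to 4, an L position)
n=7: W (go to 5, an L position)
n=8: W (go to 0, an L position)
n=9: W (go to 1, an L position)
n=10: W (go to 4, an L position)
n=11: W (go to 5, an L position)
n=12: W (go to 4, an L position)
n=13: W (go to 5, an L position)
n=14: L (options 12(W), 8(W), 6(W) are all W)
n=15: L (options 13(W), 9(W), 7(W) are all W)
n=16: W (go to 14, an L position)
n=17: W (go to 15, an L position)
n=18: L (options 16(W), 12(W), 10(W) are all W)
n=19: L (options 17(W), 13(W), 11(W) are all W)
n=20: W (go to 18, an L position)
n=21: W (go to 19, an L position)
n=22: W (go to 14, an L position)
n=23: W (go to 15, an L position)
n=24: W (go to 18, an L position)
n=25: W (go to 19, an L position)
n=26: W (go to 18, an L position)
n=27: W (go to 19, an L position)
n=28: L (options 26(W), 22(W), 20(W) are all W)
n=29: L (options 27(W), 23(W), 21(W) are all W)
n=30: W (go to 28, an L position)
n=31: W (go to 29, an L position)
n=32: L (options 30(W), 26(W), 24(W) are all W)
n=33: L (options 31(W), 27(W), 25(W) are all W)
n=34: W (go to 32, an L position)
n=35: W (go to 33, an L position)
n=36: W (go to 28, an L position)
n=37: W (go to 29, an L position)
The losing starting values of n are exactly the entries labelled L in this table (12 of them).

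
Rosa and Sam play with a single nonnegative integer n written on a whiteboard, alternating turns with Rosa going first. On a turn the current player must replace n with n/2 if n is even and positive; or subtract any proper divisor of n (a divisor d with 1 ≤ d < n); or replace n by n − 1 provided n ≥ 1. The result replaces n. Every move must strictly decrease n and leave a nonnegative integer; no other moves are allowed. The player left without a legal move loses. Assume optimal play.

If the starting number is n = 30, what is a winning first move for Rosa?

Build the W/L table. Terminal = L. A non-terminal position is W if it has a move to some L; otherwise it is L.
n=0: no move → L
n=1: W (go to 0, an L position)
n=2: L (sole option 1(W) is W)
n=3: W (go to 2, an L position)
n=4: W (go to 2, an L position)
n=5: L (sole option 4(W) is W)
n=6: W (go to 5, an L position)
n=7: L (sole option 6(W) is W)
n=8: W (go to 7, an L position)
n=9: L (options 6(W), 8(W) are all W)
n=10: W (go to 5, an L position)
n=11: L (sole option 10(W) is W)
n=12: W (go to 9, an L position)
n=13: L (sole option 12(W) is W)
n=14: W (go to 7, an L position)
n=15: L (options 10(W), 12(W), 14(W) are all W)
n=16: W (go to 15, an L position)
n=17: L (sole option 16(W) is W)
n=18: W (go to 9, an L position)
n=19: L (sole option 18(W) is W)
n=20: W (go to 15, an L position)
n=21: L (options 14(W), 18(W), 20(W) are all W)
n=22: W (go to 11, an L position)
n=23: L (sole option 22(W) is W)
n=24: W (go to 21, an L position)
n=25: L (options 20(W), 24(W) are all W)
n=26: W (go to 13, an L position)
n=27: L (options 18(W), 24(W), 26(W) are all W)
n=28: W (go to 21, an L position)
n=29: L (sole option 28(W) is W)
n=30: W (go to 15, an L position)
From 30, the L positions reachable in one move are: 15, 25, 27, 29. Any move reaching one of these is winning.

Move to 15.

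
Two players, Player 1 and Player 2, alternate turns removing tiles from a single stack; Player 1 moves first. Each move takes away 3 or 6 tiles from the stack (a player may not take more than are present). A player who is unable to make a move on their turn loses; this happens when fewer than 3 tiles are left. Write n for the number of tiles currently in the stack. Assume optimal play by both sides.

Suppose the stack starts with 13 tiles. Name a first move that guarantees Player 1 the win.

Remove 3, leaving 10.

Classify positions by backward induction: terminal positions (no move available) are L. From any other position, the mover wins iff some move reaches an L.
n=0: no move → L
n=1: no move → L
n=2: no move → L
n=3: →0(L), so W
n=4: →1(L), so W
n=5: →2(L), so W
n=6: →0(L), so W
n=7: →1(L), so W
n=8: →2(L), so W
n=9: →6(W), 3(W) — all W, so L
n=10: →7(W), 4(W) — all W, so L
n=11: →8(W), 5(W) — all W, so L
n=12: →9(L), so W
n=13: →10(L), so W
From 13, the L positions reachable in one move are: 10.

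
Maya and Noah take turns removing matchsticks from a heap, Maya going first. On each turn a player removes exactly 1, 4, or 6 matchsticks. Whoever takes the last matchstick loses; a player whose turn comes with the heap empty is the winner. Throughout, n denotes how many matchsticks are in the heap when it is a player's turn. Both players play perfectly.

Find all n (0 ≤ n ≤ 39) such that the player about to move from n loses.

1, 3, 6, 8, 11, 13, 16, 18, 21, 23, 26, 28, 31, 33, 36, 38

Build the W/L table. Terminal = W. A non-terminal position is W if it has a move to some L; otherwise it is L.
n=0: no move; the opponent has just taken the last matchstick and therefore loses → W
n=1: only reaches 0(W), which is W → L
n=2: reaches L-position 1 → W
n=3: only reaches 2(W), which is W → L
n=4: reaches L-position 3 → W
n=5: reaches L-position 1 → W
n=6: only reaches 5(W), 2(W), 0(W), all W → L
n=7: reaches L-position 6 → W
n=8: only reaches 7(W), 4(W), 2(W), all W → L
n=9: reaches L-position 8 → W
n=10: reaches L-position 6 → W
n=11: only reaches 10(W), 7(W), 5(W), all W → L
n=12: reaches L-position 11 → W
n=13: only reaches 12(W), 9(W), 7(W), all W → L
n=14: reaches L-position 13 → W
n=15: reaches L-position 11 → W
n=16: only reaches 15(W), 12(W), 10(W), all W → L
n=17: reaches L-position 16 → W
n=18: only reaches 17(W), 14(W), 12(W), all W → L
n=19: reaches L-position 18 → W
n=20: reaches L-position 16 → W
n=21: only reaches 20(W), 17(W), 15(W), all W → L
n=22: reaches L-position 21 → W
n=23: only reaches 22(W), 19(W), 17(W), all W → L
n=24: reaches L-position 23 → W
n=25: reaches L-position 21 → W
n=26: only reaches 25(W), 22(W), 20(W), all W → L
n=27: reaches L-position 26 → W
n=28: only reaches 27(W), 24(W), 22(W), all W → L
n=29: reaches L-position 28 → W
n=30: reaches L-position 26 → W
n=31: only reaches 30(W), 27(W), 25(W), all W → L
n=32: reaches L-position 31 → W
n=33: only reaches 32(W), 29(W), 27(W), all W → L
n=34: reaches L-position 33 → W
n=35: reaches L-position 31 → W
n=36: only reaches 35(W), 32(W), 30(W), all W → L
n=37: reaches L-position 36 → W
n=38: only reaches 37(W), 34(W), 32(W), all W → L
n=39: reaches L-position 38 → W
Reading off the rows marked L gives the requested list; there are 16 such values of n.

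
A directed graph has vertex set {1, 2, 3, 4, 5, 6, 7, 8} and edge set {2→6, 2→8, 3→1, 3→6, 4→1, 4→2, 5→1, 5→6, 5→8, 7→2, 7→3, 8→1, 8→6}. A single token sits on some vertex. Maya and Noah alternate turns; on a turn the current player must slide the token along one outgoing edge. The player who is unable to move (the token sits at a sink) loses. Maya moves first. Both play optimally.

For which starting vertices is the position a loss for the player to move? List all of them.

1, 6, 7

Use the standard recursion: the mover loses at a terminal position; elsewhere, the mover wins exactly when some move hands the opponent an L position.
Every edge goes from a vertex to one that appears earlier in the order 1, 6, 3, 8, 2, 7, 4, 5, so processing vertices in that order labels each vertex after all of its successors.
1: no outgoing edge → L
6: no outgoing edge → L
3: reaches L-position 6 → W
8: reaches L-position 6 → W
2: reaches L-position 6 → W
7: only reaches 2(W), 3(W), all W → L
4: reaches L-position 1 → W
5: reaches L-position 6 → W
Reading off the rows marked L gives the requested list; there are 3 such vertices.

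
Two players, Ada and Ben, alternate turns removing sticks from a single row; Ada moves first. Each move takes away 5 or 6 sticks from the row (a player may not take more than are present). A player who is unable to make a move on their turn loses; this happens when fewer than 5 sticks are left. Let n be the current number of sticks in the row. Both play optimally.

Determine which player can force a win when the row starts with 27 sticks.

Compute win/loss labels from the base case upward. A position with no move is L. Any other position is W if it can reach an L in one move, else L.
n=0: no move → L
n=1: no move → L
n=2: no move → L
n=3: no move → L
n=4: no move → L
n=5: can move to 0, which is L ⇒ W
n=6: can move to 1, which is L ⇒ W
n=7: can move to 2, which is L ⇒ W
n=8: can move to 3, which is L ⇒ W
n=9: can move to 4, which is L ⇒ W
n=10: can move to 4, which is L ⇒ W
n=11: moves to 6(W), 5(W); every one is W ⇒ L
n=12: moves to 7(W), 6(W); every one is W ⇒ L
n=13: moves to 8(W), 7(W); every one is W ⇒ L
n=14: moves to 9(W), 8(W); every one is W ⇒ L
n=15: moves to 10(W), 9(W); every one is W ⇒ L
n=16: can move to 11, which is L ⇒ W
n=17: can move to 12, which is L ⇒ W
n=18: can move to 13, which is L ⇒ W
n=19: can move to 14, which is L ⇒ W
n=20: can move to 15, which is L ⇒ W
n=21: can move to 15, which is L ⇒ W
n=22: moves to 17(W), 16(W); every one is W ⇒ L
n=23: moves to 18(W), 17(W); every one is W ⇒ L
n=24: moves to 19(W), 18(W); every one is W ⇒ L
n=25: moves to 20(W), 19(W); every one is W ⇒ L
n=26: moves to 21(W), 20(W); every one is W ⇒ L
n=27: can move to 22, which is L ⇒ W
The starting position 27 is W: Ada should remove 5, leaving 22, handing over an L position.

Ada wins.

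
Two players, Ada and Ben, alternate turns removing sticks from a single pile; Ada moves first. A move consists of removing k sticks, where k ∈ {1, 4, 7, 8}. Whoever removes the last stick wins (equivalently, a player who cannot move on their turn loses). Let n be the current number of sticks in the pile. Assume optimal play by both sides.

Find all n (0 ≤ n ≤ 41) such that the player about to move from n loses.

Use the standard recursion: the mover loses at a terminal position; elsewhere, the mover wins exactly when some move hands the opponent an L position.
n=0: no move → L
n=1: →0(L), so W
n=2: →1(W) only, which is W, so L
n=3: →2(L), so W
n=4: →0(L), so W
n=5: →4(W), 1(W) — all W, so L
n=6: →5(L), so W
n=7: →0(L), so W
n=8: →0(L), so W
n=9: →5(L), so W
n=10: →2(L), so W
n=11: →10(W), 7(W), 4(W), 3(W) — all W, so L
n=12: →11(L), so W
n=13: →5(L), so W
n=14: →13(W), 10(W), 7(W), 6(W) — all W, so L
n=15: →14(L), so W
n=16: →15(W), 12(W), 9(W), 8(W) — all W, so L
n=17: →16(L), so W
n=18: →14(L), so W
n=19: →11(L), so W
n=20: →16(L), so W
n=21: →14(L), so W
n=22: →14(L), so W
n=23: →16(L), so W
n=24: →16(L), so W
n=25: →24(W), 21(W), 18(W), 17(W) — all W, so L
n=26: →25(L), so W
n=27: →26(W), 23(W), 20(W), 19(W) — all W, so L
n=28: →27(L), so W
n=29: →25(L), so W
n=30: →29(W), 26(W), 23(W), 22(W) — all W, so L
n=31: →30(L), so W
n=32: →25(L), so W
n=33: →25(L), so W
n=34: →30(L), so W
n=35: →27(L), so W
n=36: →35(W), 32(W), 29(W), 28(W) — all W, so L
n=37: →36(L), so W
n=38: →30(L), so W
n=39: →38(W), 35(W), 32(W), 31(W) — all W, so L
n=40: →39(L), so W
n=41: →40(W), 37(W), 34(W), 33(W) — all W, so L
Reading off the rows marked L gives the requested list; there are 12 such values of n.

0, 2, 5, 11, 14, 16, 25, 27, 30, 36, 39, 41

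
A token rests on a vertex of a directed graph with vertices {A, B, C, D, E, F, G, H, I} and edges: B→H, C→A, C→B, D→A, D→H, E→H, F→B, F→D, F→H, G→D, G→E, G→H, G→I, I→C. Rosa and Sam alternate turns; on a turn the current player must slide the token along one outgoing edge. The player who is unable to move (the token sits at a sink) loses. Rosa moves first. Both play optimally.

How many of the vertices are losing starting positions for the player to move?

Compute win/loss labels from the base case upward. A position with no move is L. Any other position is W if it can reach an L in one move, else L.
Every edge goes from a vertex to one that appears earlier in the order A, H, B, D, C, I, E, G, F, so processing vertices in that order labels each vertex after all of its successors.
A: no outgoing edge → L
H: no outgoing edge → L
B: W (go to H, an L position)
D: W (go to H, an L position)
C: W (go to A, an L position)
I: L (sole option C(W) is W)
E: W (go to H, an L position)
G: W (go to I, an L position)
F: W (go to H, an L position)
The L vertices are A, H, I; that is 3 in all.

3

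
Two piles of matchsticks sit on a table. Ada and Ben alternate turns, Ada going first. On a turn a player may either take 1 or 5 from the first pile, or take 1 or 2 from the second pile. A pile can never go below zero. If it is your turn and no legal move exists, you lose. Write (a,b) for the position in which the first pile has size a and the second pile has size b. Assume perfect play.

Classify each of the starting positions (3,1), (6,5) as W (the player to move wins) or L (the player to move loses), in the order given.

(3,1): L, (6,5): W

Work bottom-up. With no move the player to move loses. Otherwise the position is W if at least one move leads to an L position for the opponent, and L if every move leads to a W.
No move ever increases a pile, so every position that can arise here has a ≤ 6 and b ≤ 5; it is enough to label the cells with 0 ≤ a ≤ 6 and 0 ≤ b ≤ 5.
Every move lowers a or b (never raises either), so fill the grid row by row in increasing a, and left to right within a row: each cell's successors are then already labelled.
      b=0  b=1  b=2  b=3  b=4  b=5
a=0:    L    W    W    L    W    W
a=1:    W    L    W    W    L    W
a=2:    L    W    W    L    W    W
a=3:    W    L    W    W    L    W
a=4:    L    W    W    L    W    W
a=5:    W    L    W    W    L    W
a=6:    L    W    W    L    W    W
Cells with no legal move (terminal, hence L): (0,0).
The remaining L cells, each justified by listing all of its moves:
(0,3): moves to (0,2)(W), (0,1)(W); every one is W ⇒ L
(1,1): moves to (0,1)(W), (1,0)(W); every one is W ⇒ L
(1,4): moves to (0,4)(W), (1,3)(W), (1,2)(W); every one is W ⇒ L
(2,0): the only move is to (1,0)(W), a W ⇒ L
(2,3): moves to (1,3)(W), (2,2)(W), (2,1)(W); every one is W ⇒ L
(3,1): moves to (2,1)(W), (3,0)(W); every one is W ⇒ L
(3,4): moves to (2,4)(W), (3,3)(W), (3,2)(W); every one is W ⇒ L
(4,0): the only move is to (3,0)(W), a W ⇒ L
(4,3): moves to (3,3)(W), (4,2)(W), (4,1)(W); every one is W ⇒ L
(5,1): moves to (4,1)(W), (0,1)(W), (5,0)(W); every one is W ⇒ L
(5,4): moves to (4,4)(W), (0,4)(W), (5,3)(W), (5,2)(W); every one is W ⇒ L
(6,0): moves to (5,0)(W), (1,0)(W); every one is W ⇒ L
(6,3): moves to (5,3)(W), (1,3)(W), (6,2)(W), (6,1)(W); every one is W ⇒ L
Every other cell has at least one move into one of the L cells above, so it is W.
(3,1): one of the L cells justified above, so L
(6,5): the move to (6,3) reaches an L cell, so W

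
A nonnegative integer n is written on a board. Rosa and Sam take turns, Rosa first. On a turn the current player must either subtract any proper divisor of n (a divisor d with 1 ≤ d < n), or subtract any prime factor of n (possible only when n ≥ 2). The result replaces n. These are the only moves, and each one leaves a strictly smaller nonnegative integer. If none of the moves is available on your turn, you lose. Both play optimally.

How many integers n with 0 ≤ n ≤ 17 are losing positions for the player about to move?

Work bottom-up. With no move the player to move loses. Otherwise the position is W if at least one move leads to an L position for the opponent, and L if every move leads to a W.
n=0: no move → L
n=1: no move → L
n=2: can move to 0, which is L ⇒ W
n=3: can move to 0, which is L ⇒ W
n=4: moves to 2(W), 3(W); every one is W ⇒ L
n=5: can move to 0, which is L ⇒ W
n=6: can move to 4, which is L ⇒ W
n=7: can move to 0, which is L ⇒ W
n=8: can move to 4, which is L ⇒ W
n=9: moves to 6(W), 8(W); every one is W ⇒ L
n=10: can move to 9, which is L ⇒ W
n=11: can move to 0, which is L ⇒ W
n=12: can move to 9, which is L ⇒ W
n=13: can move to 0, which is L ⇒ W
n=14: moves to 7(W), 12(W), 13(W); every one is W ⇒ L
n=15: can move to 14, which is L ⇒ W
n=16: can move to 14, which is L ⇒ W
n=17: can move to 0, which is L ⇒ W
L entries with 0 ≤ n ≤ 17: n = 0, 1, 4, 9, 14; that makes 5.

5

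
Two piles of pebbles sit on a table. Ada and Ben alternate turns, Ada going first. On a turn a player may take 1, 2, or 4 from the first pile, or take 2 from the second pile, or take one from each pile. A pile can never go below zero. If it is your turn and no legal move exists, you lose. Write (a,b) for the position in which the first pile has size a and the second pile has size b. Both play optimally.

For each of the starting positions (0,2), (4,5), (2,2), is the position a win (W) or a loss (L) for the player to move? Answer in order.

(0,2): W, (4,5): W, (2,2): L

Classify positions by backward induction: terminal positions (no move available) are L. From any other position, the mover wins iff some move reaches an L.
No move ever increases a pile, so every position that can arise here has a ≤ 4 and b ≤ 5; it is enough to label the cells with 0 ≤ a ≤ 4 and 0 ≤ b ≤ 5.
Every move lowers a or b (never raises either), so fill the grid row by row in increasing a, and left to right within a row: each cell's successors are then already labelled.
      b=0  b=1  b=2  b=3  b=4  b=5
a=0:    L    L    W    W    L    L
a=1:    W    W    W    L    W    W
a=2:    W    W    L    W    W    W
a=3:    L    L    W    W    L    L
a=4:    W    W    W    L    W    W
Cells with no legal move (terminal, hence L): (0,0), (0,1).
The remaining L cells, each justified by listing all of its moves:
(0,4): the only move is to (0,2)(W), a W ⇒ L
(0,5): the only move is to (0,3)(W), a W ⇒ L
(1,3): moves to (0,3)(W), (1,1)(W), (0,2)(W); every one is W ⇒ L
(2,2): moves to (1,2)(W), (0,2)(W), (2,0)(W), (1,1)(W); every one is W ⇒ L
(3,0): moves to (2,0)(W), (1,0)(W); every one is W ⇒ L
(3,1): moves to (2,1)(W), (1,1)(W), (2,0)(W); every one is W ⇒ L
(3,4): moves to (2,4)(W), (1,4)(W), (3,2)(W), (2,3)(W); every one is W ⇒ L
(3,5): moves to (2,5)(W), (1,5)(W), (3,3)(W), (2,4)(W); every one is W ⇒ L
(4,3): moves to (3,3)(W), (2,3)(W), (0,3)(W), (4,1)(W), (3,2)(W); every one is W ⇒ L
Every other cell has at least one move into one of the L cells above, so it is W.
(0,2): the move to (0,0) reaches an L cell, so W
(4,5): the move to (3,5) reaches an L cell, so W
(2,2): one of the L cells justified above, so L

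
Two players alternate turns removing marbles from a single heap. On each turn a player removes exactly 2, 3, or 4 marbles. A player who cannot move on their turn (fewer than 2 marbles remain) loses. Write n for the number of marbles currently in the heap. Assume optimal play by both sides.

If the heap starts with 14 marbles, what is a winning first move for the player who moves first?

Use the standard recursion: the mover loses at a terminal position; elsewhere, the mover wins exactly when some move hands the opponent an L position.
n=0: no move → L
n=1: no move → L
n=2: →0(L), so W
n=3: →1(L), so W
n=4: →1(L), so W
n=5: →1(L), so W
n=6: →4(W), 3(W), 2(W) — all W, so L
n=7: →5(W), 4(W), 3(W) — all W, so L
n=8: →6(L), so W
n=9: →7(L), so W
n=10: →7(L), so W
n=11: →7(L), so W
n=12: →10(W), 9(W), 8(W) — all W, so L
n=13: →11(W), 10(W), 9(W) — all W, so L
n=14: →12(L), so W
From 14, the L positions reachable in one move are: 12.

Remove 2, leaving 12.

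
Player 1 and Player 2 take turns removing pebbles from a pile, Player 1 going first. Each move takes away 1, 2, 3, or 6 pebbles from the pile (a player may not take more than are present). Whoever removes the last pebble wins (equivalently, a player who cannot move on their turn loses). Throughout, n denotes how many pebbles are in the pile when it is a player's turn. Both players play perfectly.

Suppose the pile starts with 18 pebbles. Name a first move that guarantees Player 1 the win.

Remove 2, leaving 16.

Use the standard recursion: the mover loses at a terminal position; elsewhere, the mover wins exactly when some move hands the opponent an L position.
n=0: no move → L
n=1: can move to 0, which is L ⇒ W
n=2: can move to 0, which is L ⇒ W
n=3: can move to 0, which is L ⇒ W
n=4: moves to 3(W), 2(W), 1(W); every one is W ⇒ L
n=5: can move to 4, which is L ⇒ W
n=6: can move to 4, which is L ⇒ W
n=7: can move to 4, which is L ⇒ W
n=8: moves to 7(W), 6(W), 5(W), 2(W); every one is W ⇒ L
n=9: can move to 8, which is L ⇒ W
n=10: can move to 8, which is L ⇒ W
n=11: can move to 8, which is L ⇒ W
n=12: moves to 11(W), 10(W), 9(W), 6(W); every one is W ⇒ L
n=13: can move to 12, which is L ⇒ W
n=14: can move to 12, which is L ⇒ W
n=15: can move to 12, which is L ⇒ W
n=16: moves to 15(W), 14(W), 13(W), 10(W); every one is W ⇒ L
n=17: can move to 16, which is L ⇒ W
n=18: can move to 16, which is L ⇒ W
From 18, the L positions reachable in one move are: 16, 12. Any move reaching one of these is winning.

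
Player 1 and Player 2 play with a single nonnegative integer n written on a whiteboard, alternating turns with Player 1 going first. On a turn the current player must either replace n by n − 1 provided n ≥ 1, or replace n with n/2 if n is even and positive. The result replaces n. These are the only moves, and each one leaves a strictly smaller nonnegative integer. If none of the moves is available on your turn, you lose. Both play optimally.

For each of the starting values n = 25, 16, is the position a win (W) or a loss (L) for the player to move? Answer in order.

Classify positions by backward induction: terminal positions (no move available) are L. From any other position, the mover wins iff some move reaches an L.
n=0: no move → L
n=1: reaches L-position 0 → W
n=2: only reaches 1(W), which is W → L
n=3: reaches L-position 2 → W
n=4: reaches L-position 2 → W
n=5: only reaches 4(W), which is W → L
n=6: reaches L-position 5 → W
n=7: only reaches 6(W), which is W → L
n=8: reaches L-position 7 → W
n=9: only reaches 8(W), which is W → L
n=10: reaches L-position 5 → W
n=11: only reaches 10(W), which is W → L
n=12: reaches L-position 11 → W
n=13: only reaches 12(W), which is W → L
n=14: reaches L-position 7 → W
n=15: only reaches 14(W), which is W → L
n=16: reaches L-position 15 → W
n=17: only reaches 16(W), which is W → L
n=18: reaches L-position 9 → W
n=19: only reaches 18(W), which is W → L
n=20: reaches L-position 19 → W
n=21: only reaches 20(W), which is W → L
n=22: reaches L-position 11 → W
n=23: only reaches 22(W), which is W → L
n=24: reaches L-position 23 → W
n=25: only reaches 24(W), which is W → L

25: L, 16: W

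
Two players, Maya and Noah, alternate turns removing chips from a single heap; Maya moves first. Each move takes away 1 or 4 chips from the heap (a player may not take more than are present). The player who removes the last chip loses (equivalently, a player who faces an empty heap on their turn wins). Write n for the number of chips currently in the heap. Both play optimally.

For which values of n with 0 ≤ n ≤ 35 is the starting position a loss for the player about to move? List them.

Build the W/L table. Terminal = W. A non-terminal position is W if it has a move to some L; otherwise it is L.
n=0: no move; the opponent has just taken the last chip and therefore loses → W
n=1: →0(W) only, which is W, so L
n=2: →1(L), so W
n=3: →2(W) only, which is W, so L
n=4: →3(L), so W
n=5: →1(L), so W
n=6: →5(W), 2(W) — all W, so L
n=7: →6(L), so W
n=8: →7(W), 4(W) — all W, so L
n=9: →8(L), so W
n=10: →6(L), so W
n=11: →10(W), 7(W) — all W, so L
n=12: →11(L), so W
n=13: →12(W), 9(W) — all W, so L
n=14: →13(L), so W
n=15: →11(L), so W
n=16: →15(W), 12(W) — all W, so L
n=17: →16(L), so W
n=18: →17(W), 14(W) — all W, so L
n=19: →18(L), so W
n=20: →16(L), so W
n=21: →20(W), 17(W) — all W, so L
n=22: →21(L), so W
n=23: →22(W), 19(W) — all W, so L
n=24: →23(L), so W
n=25: →21(L), so W
n=26: →25(W), 22(W) — all W, so L
n=27: →26(L), so W
n=28: →27(W), 24(W) — all W, so L
n=29: →28(L), so W
n=30: →26(L), so W
n=31: →30(W), 27(W) — all W, so L
n=32: →31(L), so W
n=33: →32(W), 29(W) — all W, so L
n=34: →33(L), so W
n=35: →31(L), so W
The losing starting values of n are exactly the entries labelled L in this table (14 of them).

1, 3, 6, 8, 11, 13, 16, 18, 21, 23, 26, 28, 31, 33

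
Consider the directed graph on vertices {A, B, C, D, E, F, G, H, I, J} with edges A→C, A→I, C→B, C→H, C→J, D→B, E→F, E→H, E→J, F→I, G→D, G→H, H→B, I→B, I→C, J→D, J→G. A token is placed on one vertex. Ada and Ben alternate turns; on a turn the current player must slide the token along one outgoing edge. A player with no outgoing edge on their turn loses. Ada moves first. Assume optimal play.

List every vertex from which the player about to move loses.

A, B, F, G

Build the W/L table. Terminal = L. A non-terminal position is W if it has a move to some L; otherwise it is L.
Every edge goes from a vertex to one that appears earlier in the order B, D, H, G, J, C, I, F, E, A, so processing vertices in that order labels each vertex after all of its successors.
B: no outgoing edge → L
D: W (go to B, an L position)
H: W (go to B, an L position)
G: L (options H(W), D(W) are all W)
J: W (go to G, an L position)
C: W (go to B, an L position)
I: W (go to B, an L position)
F: L (sole option I(W) is W)
E: W (go to F, an L position)
A: L (options I(W), C(W) are all W)
The losing starting vertices are exactly the entries labelled L in this table (4 of them).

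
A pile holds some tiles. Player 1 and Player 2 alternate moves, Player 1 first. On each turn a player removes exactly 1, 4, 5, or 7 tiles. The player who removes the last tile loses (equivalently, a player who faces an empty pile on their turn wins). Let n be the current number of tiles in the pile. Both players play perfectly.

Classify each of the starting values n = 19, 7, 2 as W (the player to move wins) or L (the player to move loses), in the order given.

Build the W/L table. Terminal = W. A non-terminal position is W if it has a move to some L; otherwise it is L.
n=0: no move; the opponent has just taken the last tile and therefore loses → W
n=1: →0(W) only, which is W, so L
n=2: →1(L), so W
n=3: →2(W) only, which is W, so L
n=4: →3(L), so W
n=5: →1(L), so W
n=6: →1(L), so W
n=7: →3(L), so W
n=8: →3(L), so W
n=9: →8(W), 5(W), 4(W), 2(W) — all W, so L
n=10: →9(L), so W
n=11: →10(W), 7(W), 6(W), 4(W) — all W, so L
n=12: →11(L), so W
n=13: →9(L), so W
n=14: →9(L), so W
n=15: →11(L), so W
n=16: →11(L), so W
n=17: →16(W), 13(W), 12(W), 10(W) — all W, so L
n=18: →17(L), so W
n=19: →18(W), 15(W), 14(W), 12(W) — all W, so L

19: L, 7: W, 2: W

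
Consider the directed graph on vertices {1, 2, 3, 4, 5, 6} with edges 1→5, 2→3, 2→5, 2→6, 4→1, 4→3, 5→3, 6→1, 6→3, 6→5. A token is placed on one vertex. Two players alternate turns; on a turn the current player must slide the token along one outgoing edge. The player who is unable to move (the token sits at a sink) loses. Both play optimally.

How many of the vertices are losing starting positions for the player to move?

2

Build the W/L table. Terminal = L. A non-terminal position is W if it has a move to some L; otherwise it is L.
Every edge goes from a vertex to one that appears earlier in the order 3, 5, 1, 6, 4, 2, so processing vertices in that order labels each vertex after all of its successors.
3: no outgoing edge → L
5: can move to 3, which is L ⇒ W
1: the only move is to 5(W), a W ⇒ L
6: can move to 1, which is L ⇒ W
4: can move to 1, which is L ⇒ W
2: can move to 3, which is L ⇒ W
The L vertices are 1, 3; that is 2 in all.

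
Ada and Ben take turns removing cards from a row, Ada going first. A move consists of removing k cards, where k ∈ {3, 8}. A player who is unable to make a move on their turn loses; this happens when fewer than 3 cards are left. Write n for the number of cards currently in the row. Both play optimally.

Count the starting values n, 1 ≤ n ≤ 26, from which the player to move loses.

12

Classify positions by backward induction: terminal positions (no move available) are L. From any other position, the mover wins iff some move reaches an L.
n=0: no move → L
n=1: no move → L
n=2: no move → L
n=3: can move to 0, which is L ⇒ W
n=4: can move to 1, which is L ⇒ W
n=5: can move to 2, which is L ⇒ W
n=6: the only move is to 3(W), a W ⇒ L
n=7: the only move is to 4(W), a W ⇒ L
n=8: can move to 0, which is L ⇒ W
n=9: can move to 6, which is L ⇒ W
n=10: can move to 7, which is L ⇒ W
n=11: moves to 8(W), 3(W); every one is W ⇒ L
n=12: moves to 9(W), 4(W); every one is W ⇒ L
n=13: moves to 10(W), 5(W); every one is W ⇒ L
n=14: can move to 11, which is L ⇒ W
n=15: can move to 12, which is L ⇒ W
n=16: can move to 13, which is L ⇒ W
n=17: moves to 14(W), 9(W); every one is W ⇒ L
n=18: moves to 15(W), 10(W); every one is W ⇒ L
n=19: can move to 11, which is L ⇒ W
n=20: can move to 17, which is L ⇒ W
n=21: can move to 18, which is L ⇒ W
n=22: moves to 19(W), 14(W); every one is W ⇒ L
n=23: moves to 20(W), 15(W); every one is W ⇒ L
n=24: moves to 21(W), 16(W); every one is W ⇒ L
n=25: can move to 22, which is L ⇒ W
n=26: can move to 23, which is L ⇒ W
L entries with 1 ≤ n ≤ 26 (n=0 is outside the asked range and is not counted): n = 1, 2, 6, 7, 11, 12, 13, 17, 18, 22, 23, 24; that makes 12.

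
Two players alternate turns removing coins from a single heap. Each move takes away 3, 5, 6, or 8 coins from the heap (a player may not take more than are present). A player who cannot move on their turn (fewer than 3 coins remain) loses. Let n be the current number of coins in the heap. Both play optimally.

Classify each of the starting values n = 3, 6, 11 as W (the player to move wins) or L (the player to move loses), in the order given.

3: W, 6: W, 11: L

Label each position W (a win for the player to move) or L (a loss). A position with no legal move is L; any other position is W exactly when some move reaches an L, and L when every move reaches a W.
n=0: no move → L
n=1: no move → L
n=2: no move → L
n=3: reaches L-position 0 → W
n=4: reaches L-position 1 → W
n=5: reaches L-position 2 → W
n=6: reaches L-position 1 → W
n=7: reaches L-position 2 → W
n=8: reaches L-position 2 → W
n=9: reaches L-position 1 → W
n=10: reaches L-position 2 → W
n=11: only reaches 8(W), 6(W), 5(W), 3(W), all W → L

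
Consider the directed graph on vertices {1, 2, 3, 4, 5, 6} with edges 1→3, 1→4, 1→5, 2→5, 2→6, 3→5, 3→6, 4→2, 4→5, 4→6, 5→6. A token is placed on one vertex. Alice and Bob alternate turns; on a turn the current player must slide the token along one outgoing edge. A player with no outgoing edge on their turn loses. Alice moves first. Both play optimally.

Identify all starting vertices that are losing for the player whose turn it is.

Classify positions by backward induction: terminal positions (no move available) are L. From any other position, the mover wins iff some move reaches an L.
Every edge goes from a vertex to one that appears earlier in the order 6, 5, 2, 4, 3, 1, so processing vertices in that order labels each vertex after all of its successors.
6: no outgoing edge → L
5: reaches L-position 6 → W
2: reaches L-position 6 → W
4: reaches L-position 6 → W
3: reaches L-position 6 → W
1: only reaches 3(W), 4(W), 5(W), all W → L
The losing starting vertices are exactly the entries labelled L in this table (2 of them).

1, 6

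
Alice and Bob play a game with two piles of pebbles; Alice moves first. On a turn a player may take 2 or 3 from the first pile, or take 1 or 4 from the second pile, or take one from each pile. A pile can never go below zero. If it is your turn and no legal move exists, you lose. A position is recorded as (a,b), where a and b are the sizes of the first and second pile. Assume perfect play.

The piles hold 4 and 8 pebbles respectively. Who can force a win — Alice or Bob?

Bob wins.

Use the standard recursion: the mover loses at a terminal position; elsewhere, the mover wins exactly when some move hands the opponent an L position.
No move ever increases a pile, so every position that can arise here has a ≤ 4 and b ≤ 8; it is enough to label the cells with 0 ≤ a ≤ 4 and 0 ≤ b ≤ 8.
Every move lowers a or b (never raises either), so fill the grid row by row in increasing a, and left to right within a row: each cell's successors are then already labelled.
      b=0  b=1  b=2  b=3  b=4  b=5  b=6  b=7  b=8
a=0:    L    W    L    W    W    L    W    L    W
a=1:    L    W    L    W    W    L    W    L    W
a=2:    W    W    W    W    L    W    W    W    W
a=3:    W    L    W    L    W    W    L    W    L
a=4:    W    L    W    L    W    W    L    W    L
Cells with no legal move (terminal, hence L): (0,0), (1,0).
The remaining L cells, each justified by listing all of its moves:
(0,2): only reaches (0,1)(W), which is W → L
(0,5): only reaches (0,4)(W), (0,1)(W), all W → L
(0,7): only reaches (0,6)(W), (0,3)(W), all W → L
(1,2): only reaches (1,1)(W), (0,1)(W), all W → L
(1,5): only reaches (1,4)(W), (1,1)(W), (0,4)(W), all W → L
(1,7): only reaches (1,6)(W), (1,3)(W), (0,6)(W), all W → L
(2,4): only reaches (0,4)(W), (2,3)(W), (2,0)(W), (1,3)(W), all W → L
(3,1): only reaches (1,1)(W), (0,1)(W), (3,0)(W), (2,0)(W), all W → L
(3,3): only reaches (1,3)(W), (0,3)(W), (3,2)(W), (2,2)(W), all W → L
(3,6): only reaches (1,6)(W), (0,6)(W), (3,5)(W), (3,2)(W), (2,5)(W), all W → L
(3,8): only reaches (1,8)(W), (0,8)(W), (3,7)(W), (3,4)(W), (2,7)(W), all W → L
(4,1): only reaches (2,1)(W), (1,1)(W), (4,0)(W), (3,0)(W), all W → L
(4,3): only reaches (2,3)(W), (1,3)(W), (4,2)(W), (3,2)(W), all W → L
(4,6): only reaches (2,6)(W), (1,6)(W), (4,5)(W), (4,2)(W), (3,5)(W), all W → L
(4,8): only reaches (2,8)(W), (1,8)(W), (4,7)(W), (4,4)(W), (3,7)(W), all W → L
Every other cell has at least one move into one of the L cells above, so it is W.
Every move from (4,8) reaches a W position, so the mover loses.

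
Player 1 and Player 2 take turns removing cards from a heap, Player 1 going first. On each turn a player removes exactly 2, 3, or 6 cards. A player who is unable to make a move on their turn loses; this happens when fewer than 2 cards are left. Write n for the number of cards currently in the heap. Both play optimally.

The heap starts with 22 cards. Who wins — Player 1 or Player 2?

Player 1 wins.

Label each position W (a win for the player to move) or L (a loss). A position with no legal move is L; any other position is W exactly when some move reaches an L, and L when every move reaches a W.
n=0: no move → L
n=1: no move → L
n=2: W (go to 0, an L position)
n=3: W (go to 1, an L position)
n=4: W (go to 1, an L position)
n=5: L (options 3(W), 2(W) are all W)
n=6: W (go to 0, an L position)
n=7: W (go to 5, an L position)
n=8: W (go to 5, an L position)
n=9: L (options 7(W), 6(W), 3(W) are all W)
n=10: L (options 8(W), 7(W), 4(W) are all W)
n=11: W (go to 9, an L position)
n=12: W (go to 10, an L position)
n=13: W (go to 10, an L position)
n=14: L (options 12(W), 11(W), 8(W) are all W)
n=15: W (go to 9, an L position)
n=16: W (go to 14, an L position)
n=17: W (go to 14, an L position)
n=18: L (options 16(W), 15(W), 12(W) are all W)
n=19: L (options 17(W), 16(W), 13(W) are all W)
n=20: W (go to 18, an L position)
n=21: W (go to 19, an L position)
n=22: W (go to 19, an L position)
The starting position 22 is W: Player 1 should remove 3, leaving 19, handing over an L position.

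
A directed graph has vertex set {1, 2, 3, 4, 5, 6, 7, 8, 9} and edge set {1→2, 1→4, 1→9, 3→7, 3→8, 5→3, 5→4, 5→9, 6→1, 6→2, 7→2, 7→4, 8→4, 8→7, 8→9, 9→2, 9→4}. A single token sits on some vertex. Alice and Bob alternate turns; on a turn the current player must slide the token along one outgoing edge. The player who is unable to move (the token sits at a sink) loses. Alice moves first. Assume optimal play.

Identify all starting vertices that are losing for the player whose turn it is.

2, 3, 4

Build the W/L table. Terminal = L. A non-terminal position is W if it has a move to some L; otherwise it is L.
Every edge goes from a vertex to one that appears earlier in the order 4, 2, 9, 1, 7, 6, 8, 3, 5, so processing vertices in that order labels each vertex after all of its successors.
4: no outgoing edge → L
2: no outgoing edge → L
9: →2(L), so W
1: →2(L), so W
7: →2(L), so W
6: →2(L), so W
8: →4(L), so W
3: →8(W), 7(W) — all W, so L
5: →3(L), so W
The losing starting vertices are exactly the entries labelled L in this table (3 of them).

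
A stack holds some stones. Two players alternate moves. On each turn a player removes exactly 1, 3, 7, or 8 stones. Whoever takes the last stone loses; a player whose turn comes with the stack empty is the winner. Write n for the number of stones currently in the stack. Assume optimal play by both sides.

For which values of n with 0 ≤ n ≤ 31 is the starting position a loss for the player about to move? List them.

1, 3, 5, 7, 16, 18, 20, 22, 31

Compute win/loss labels from the base case upward. A position with no move is W. Any other position is W if it can reach an L in one move, else L.
n=0: no move; the opponent has just taken the last stone and therefore loses → W
n=1: the only move is to 0(W), a W ⇒ L
n=2: can move to 1, which is L ⇒ W
n=3: moves to 2(W), 0(W); every one is W ⇒ L
n=4: can move to 3, which is L ⇒ W
n=5: moves to 4(W), 2(W); every one is W ⇒ L
n=6: can move to 5, which is L ⇒ W
n=7: moves to 6(W), 4(W), 0(W); every one is W ⇒ L
n=8: can move to 7, which is L ⇒ W
n=9: can move to 1, which is L ⇒ W
n=10: can move to 7, which is L ⇒ W
n=11: can move to 3, which is L ⇒ W
n=12: can move to 5, which is L ⇒ W
n=13: can move to 5, which is L ⇒ W
n=14: can move to 7, which is L ⇒ W
n=15: can move to 7, which is L ⇒ W
n=16: moves to 15(W), 13(W), 9(W), 8(W); every one is W ⇒ L
n=17: can move to 16, which is L ⇒ W
n=18: moves to 17(W), 15(W), 11(W), 10(W); every one is W ⇒ L
n=19: can move to 18, which is L ⇒ W
n=20: moves to 19(W), 17(W), 13(W), 12(W); every one is W ⇒ L
n=21: can move to 20, which is L ⇒ W
n=22: moves to 21(W), 19(W), 15(W), 14(W); every one is W ⇒ L
n=23: can move to 22, which is L ⇒ W
n=24: can move to 16, which is L ⇒ W
n=25: can move to 22, which is L ⇒ W
n=26: can move to 18, which is L ⇒ W
n=27: can move to 20, which is L ⇒ W
n=28: can move to 20, which is L ⇒ W
n=29: can move to 22, which is L ⇒ W
n=30: can move to 22, which is L ⇒ W
n=31: moves to 30(W), 28(W), 24(W), 23(W); every one is W ⇒ L
The losing starting values of n are exactly the entries labelled L in this table (9 of them).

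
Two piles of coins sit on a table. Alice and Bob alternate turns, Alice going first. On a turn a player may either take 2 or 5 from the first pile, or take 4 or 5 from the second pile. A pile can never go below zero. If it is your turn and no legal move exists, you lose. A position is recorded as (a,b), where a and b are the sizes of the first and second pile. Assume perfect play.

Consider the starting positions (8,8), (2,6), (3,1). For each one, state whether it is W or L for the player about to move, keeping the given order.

(8,8): W, (2,6): L, (3,1): W

Label each position W (a win for the player to move) or L (a loss). A position with no legal move is L; any other position is W exactly when some move reaches an L, and L when every move reaches a W.
No move ever increases a pile, so every position that can arise here has a ≤ 8 and b ≤ 8; it is enough to label the cells with 0 ≤ a ≤ 8 and 0 ≤ b ≤ 8.
Every move lowers a or b (never raises either), so fill the grid row by row in increasing a, and left to right within a row: each cell's successors are then already labelled.
      b=0  b=1  b=2  b=3  b=4  b=5  b=6  b=7  b=8
a=0:    L    L    L    L    W    W    W    W    W
a=1:    L    L    L    L    W    W    W    W    W
a=2:    W    W    W    W    L    L    L    L    W
a=3:    W    W    W    W    L    L    L    L    W
a=4:    L    L    L    L    W    W    W    W    W
a=5:    W    W    W    W    W    W    W    W    L
a=6:    W    W    W    W    L    L    L    L    W
a=7:    L    L    L    L    W    W    W    W    W
a=8:    L    L    L    L    W    W    W    W    W
Cells with no legal move (terminal, hence L): (0,0), (0,1), (0,2), (0,3), (1,0), (1,1), (1,2), (1,3).
The remaining L cells, each justified by listing all of its moves:
(2,4): →(0,4)(W), (2,0)(W) — all W, so L
(2,5): →(0,5)(W), (2,1)(W), (2,0)(W) — all W, so L
(2,6): →(0,6)(W), (2,2)(W), (2,1)(W) — all W, so L
(2,7): →(0,7)(W), (2,3)(W), (2,2)(W) — all W, so L
(3,4): →(1,4)(W), (3,0)(W) — all W, so L
(3,5): →(1,5)(W), (3,1)(W), (3,0)(W) — all W, so L
(3,6): →(1,6)(W), (3,2)(W), (3,1)(W) — all W, so L
(3,7): →(1,7)(W), (3,3)(W), (3,2)(W) — all W, so L
(4,0): →(2,0)(W) only, which is W, so L
(4,1): →(2,1)(W) only, which is W, so L
(4,2): →(2,2)(W) only, which is W, so L
(4,3): →(2,3)(W) only, which is W, so L
(5,8): →(3,8)(W), (0,8)(W), (5,4)(W), (5,3)(W) — all W, so L
(6,4): →(4,4)(W), (1,4)(W), (6,0)(W) — all W, so L
(6,5): →(4,5)(W), (1,5)(W), (6,1)(W), (6,0)(W) — all W, so L
(6,6): →(4,6)(W), (1,6)(W), (6,2)(W), (6,1)(W) — all W, so L
(6,7): →(4,7)(W), (1,7)(W), (6,3)(W), (6,2)(W) — all W, so L
(7,0): →(5,0)(W), (2,0)(W) — all W, so L
(7,1): →(5,1)(W), (2,1)(W) — all W, so L
(7,2): →(5,2)(W), (2,2)(W) — all W, so L
(7,3): →(5,3)(W), (2,3)(W) — all W, so L
(8,0): →(6,0)(W), (3,0)(W) — all W, so L
(8,1): →(6,1)(W), (3,1)(W) — all W, so L
(8,2): →(6,2)(W), (3,2)(W) — all W, so L
(8,3): →(6,3)(W), (3,3)(W) — all W, so L
Every other cell has at least one move into one of the L cells above, so it is W.
(8,8): the move to (8,3) reaches an L cell, so W
(2,6): one of the L cells justified above, so L
(3,1): the move to (1,1) reaches an L cell, so W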